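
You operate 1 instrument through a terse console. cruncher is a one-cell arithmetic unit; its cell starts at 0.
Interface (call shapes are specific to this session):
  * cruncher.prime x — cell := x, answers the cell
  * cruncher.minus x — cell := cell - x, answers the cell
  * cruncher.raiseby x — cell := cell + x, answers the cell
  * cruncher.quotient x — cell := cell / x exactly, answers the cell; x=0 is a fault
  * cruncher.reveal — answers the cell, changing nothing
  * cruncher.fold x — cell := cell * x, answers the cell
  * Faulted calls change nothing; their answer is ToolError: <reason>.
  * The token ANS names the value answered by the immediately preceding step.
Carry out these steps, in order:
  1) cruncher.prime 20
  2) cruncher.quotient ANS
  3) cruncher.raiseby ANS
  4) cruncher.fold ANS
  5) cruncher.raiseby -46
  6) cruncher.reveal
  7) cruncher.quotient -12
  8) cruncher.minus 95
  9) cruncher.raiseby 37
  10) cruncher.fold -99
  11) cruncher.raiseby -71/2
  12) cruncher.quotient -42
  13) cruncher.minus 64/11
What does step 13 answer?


Answer: -30824/231

Derivation:
Now I run cruncher.prime(x→20), → 20.
I invoke cruncher.quotient(x→ANS): 1.
Calling cruncher.raiseby(x→ANS), and observe 2.
Invoking cruncher.fold(x→ANS), and get 4.
Next I call cruncher.raiseby(x→-46), and get -42.
Next I call cruncher.reveal, and observe -42.
I call cruncher.quotient(x→-12), and get 7/2.
Using cruncher.minus(x→95), — result: -183/2.
Calling cruncher.raiseby(x→37): -109/2.
I invoke cruncher.fold(x→-99), yielding 10791/2.
Then cruncher.raiseby(x→-71/2), and see 5360.
I call cruncher.quotient(x→-42), giving -2680/21.
Using cruncher.minus(x→64/11), and see -30824/231.


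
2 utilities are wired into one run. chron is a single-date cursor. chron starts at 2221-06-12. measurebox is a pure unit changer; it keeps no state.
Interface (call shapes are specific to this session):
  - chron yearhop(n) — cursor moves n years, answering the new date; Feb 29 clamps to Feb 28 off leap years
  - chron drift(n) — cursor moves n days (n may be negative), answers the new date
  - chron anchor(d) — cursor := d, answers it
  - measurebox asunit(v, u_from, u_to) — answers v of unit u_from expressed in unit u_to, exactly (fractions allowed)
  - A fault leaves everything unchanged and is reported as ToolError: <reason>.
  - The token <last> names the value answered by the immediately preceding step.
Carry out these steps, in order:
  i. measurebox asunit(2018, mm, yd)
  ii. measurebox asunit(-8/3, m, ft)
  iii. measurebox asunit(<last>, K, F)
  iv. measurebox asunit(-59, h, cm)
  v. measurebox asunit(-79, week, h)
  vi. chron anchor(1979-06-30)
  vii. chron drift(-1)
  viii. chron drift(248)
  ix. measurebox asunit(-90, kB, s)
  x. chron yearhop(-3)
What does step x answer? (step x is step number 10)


[in] measurebox asunit v: 2018 u_from: mm u_to: yd
= 5045/2286
[in] measurebox asunit v: -8/3 u_from: m u_to: ft
= -10000/1143
[in] measurebox asunit v: <last> u_from: K u_to: F
= -6037809/12700
[in] measurebox asunit v: -59 u_from: h u_to: cm
= ToolError: incompatible units
[in] measurebox asunit v: -79 u_from: week u_to: h
= -13272
[in] chron anchor d: 1979-06-30
= 1979-06-30
[in] chron drift n: -1
= 1979-06-29
[in] chron drift n: 248
= 1980-03-03
[in] measurebox asunit v: -90 u_from: kB u_to: s
= ToolError: incompatible units
[in] chron yearhop n: -3
= 1977-03-03

Answer: 1977-03-03


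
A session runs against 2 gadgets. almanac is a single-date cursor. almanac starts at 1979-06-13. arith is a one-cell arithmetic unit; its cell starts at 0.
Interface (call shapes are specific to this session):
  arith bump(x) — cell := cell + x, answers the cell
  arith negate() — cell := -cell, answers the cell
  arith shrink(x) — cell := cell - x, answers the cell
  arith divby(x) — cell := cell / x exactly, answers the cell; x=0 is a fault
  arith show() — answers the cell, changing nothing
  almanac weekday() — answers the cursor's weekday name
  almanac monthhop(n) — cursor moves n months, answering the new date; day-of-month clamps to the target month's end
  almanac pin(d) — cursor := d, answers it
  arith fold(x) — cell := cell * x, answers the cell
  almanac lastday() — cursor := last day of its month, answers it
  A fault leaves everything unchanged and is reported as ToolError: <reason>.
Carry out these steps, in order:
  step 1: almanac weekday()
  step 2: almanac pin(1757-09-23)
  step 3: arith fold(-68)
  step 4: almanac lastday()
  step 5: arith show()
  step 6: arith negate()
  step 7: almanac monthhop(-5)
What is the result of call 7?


>> almanac weekday()
<< Wednesday
>> almanac pin(d='1757-09-23')
<< 1757-09-23
>> arith fold(x='-68')
<< 0
>> almanac lastday()
<< 1757-09-30
>> arith show()
<< 0
>> arith negate()
<< 0
>> almanac monthhop(n='-5')
<< 1757-04-30

Answer: 1757-04-30


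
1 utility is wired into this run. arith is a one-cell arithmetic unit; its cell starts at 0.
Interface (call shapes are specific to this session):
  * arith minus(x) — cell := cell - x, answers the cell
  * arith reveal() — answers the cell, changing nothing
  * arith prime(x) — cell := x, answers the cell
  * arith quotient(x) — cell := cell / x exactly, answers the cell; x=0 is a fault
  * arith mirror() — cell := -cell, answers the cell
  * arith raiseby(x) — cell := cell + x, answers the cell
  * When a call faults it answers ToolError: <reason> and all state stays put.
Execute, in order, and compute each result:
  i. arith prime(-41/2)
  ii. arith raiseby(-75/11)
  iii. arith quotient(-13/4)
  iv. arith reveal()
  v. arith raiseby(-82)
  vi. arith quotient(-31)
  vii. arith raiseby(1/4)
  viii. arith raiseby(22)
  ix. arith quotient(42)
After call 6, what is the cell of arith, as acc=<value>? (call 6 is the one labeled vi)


Answer: acc=10524/4433

Derivation:
-> arith prime(-41/2)
<- -41/2
-> arith raiseby(-75/11)
<- -601/22
-> arith quotient(-13/4)
<- 1202/143
-> arith reveal()
<- 1202/143
-> arith raiseby(-82)
<- -10524/143
-> arith quotient(-31)
<- 10524/4433
-> arith raiseby(1/4)
<- 46529/17732
-> arith raiseby(22)
<- 436633/17732
-> arith quotient(42)
<- 436633/744744


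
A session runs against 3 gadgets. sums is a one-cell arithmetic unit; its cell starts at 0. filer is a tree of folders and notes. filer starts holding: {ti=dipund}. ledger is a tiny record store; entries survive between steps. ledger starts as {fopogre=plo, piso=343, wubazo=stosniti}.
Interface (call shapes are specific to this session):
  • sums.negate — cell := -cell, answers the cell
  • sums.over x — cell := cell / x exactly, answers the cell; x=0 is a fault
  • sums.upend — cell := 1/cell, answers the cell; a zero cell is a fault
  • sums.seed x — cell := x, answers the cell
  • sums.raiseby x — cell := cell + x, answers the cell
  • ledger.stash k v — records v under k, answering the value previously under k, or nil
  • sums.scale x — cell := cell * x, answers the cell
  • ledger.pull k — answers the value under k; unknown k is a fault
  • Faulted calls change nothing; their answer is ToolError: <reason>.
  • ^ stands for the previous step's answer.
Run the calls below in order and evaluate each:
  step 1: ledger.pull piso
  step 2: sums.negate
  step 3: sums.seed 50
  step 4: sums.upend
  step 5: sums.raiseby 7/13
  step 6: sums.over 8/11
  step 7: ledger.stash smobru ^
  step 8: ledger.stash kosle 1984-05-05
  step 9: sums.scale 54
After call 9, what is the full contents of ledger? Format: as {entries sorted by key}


Then ledger.pull(k→piso), which returns 343.
I try sums.negate, and observe 0.
Calling sums.seed(x→50), — result: 50.
I invoke sums.upend(), and see 1/50.
I invoke sums.raiseby(x→7/13), and observe 363/650.
I run sums.over(x→8/11): 3993/5200.
I use ledger.stash(k→smobru, v→^), giving nil.
Next I call ledger.stash(k→kosle, v→1984-05-05), yielding nil.
I use sums.scale(x→54), giving 107811/2600.

Answer: {fopogre=plo, kosle=1984-05-05, piso=343, smobru=3993/5200, wubazo=stosniti}


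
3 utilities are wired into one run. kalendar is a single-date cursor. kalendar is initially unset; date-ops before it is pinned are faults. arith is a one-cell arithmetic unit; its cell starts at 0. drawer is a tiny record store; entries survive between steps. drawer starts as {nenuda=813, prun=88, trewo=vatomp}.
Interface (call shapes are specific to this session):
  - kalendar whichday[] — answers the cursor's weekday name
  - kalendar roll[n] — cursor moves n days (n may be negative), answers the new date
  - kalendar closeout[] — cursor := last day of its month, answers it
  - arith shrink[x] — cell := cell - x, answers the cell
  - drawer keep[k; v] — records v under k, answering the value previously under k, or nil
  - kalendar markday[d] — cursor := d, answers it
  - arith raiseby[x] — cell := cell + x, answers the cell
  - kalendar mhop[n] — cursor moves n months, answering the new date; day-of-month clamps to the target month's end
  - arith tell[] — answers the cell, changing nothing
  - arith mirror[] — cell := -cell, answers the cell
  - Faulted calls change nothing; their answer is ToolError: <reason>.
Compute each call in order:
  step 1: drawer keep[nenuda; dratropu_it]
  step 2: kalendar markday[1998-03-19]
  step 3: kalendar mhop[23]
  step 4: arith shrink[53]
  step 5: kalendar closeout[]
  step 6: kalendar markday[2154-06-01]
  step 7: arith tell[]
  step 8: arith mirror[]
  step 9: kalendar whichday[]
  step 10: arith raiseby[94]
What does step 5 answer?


Answer: 2000-02-29

Derivation:
;; drawer keep(k='nenuda', v='dratropu_it') : 813
;; kalendar markday(d='1998-03-19') : 1998-03-19
;; kalendar mhop(n='23') : 2000-02-19
;; arith shrink(x='53') : -53
;; kalendar closeout() : 2000-02-29
;; kalendar markday(d='2154-06-01') : 2154-06-01
;; arith tell() : -53
;; arith mirror() : 53
;; kalendar whichday() : Saturday
;; arith raiseby(x='94') : 147


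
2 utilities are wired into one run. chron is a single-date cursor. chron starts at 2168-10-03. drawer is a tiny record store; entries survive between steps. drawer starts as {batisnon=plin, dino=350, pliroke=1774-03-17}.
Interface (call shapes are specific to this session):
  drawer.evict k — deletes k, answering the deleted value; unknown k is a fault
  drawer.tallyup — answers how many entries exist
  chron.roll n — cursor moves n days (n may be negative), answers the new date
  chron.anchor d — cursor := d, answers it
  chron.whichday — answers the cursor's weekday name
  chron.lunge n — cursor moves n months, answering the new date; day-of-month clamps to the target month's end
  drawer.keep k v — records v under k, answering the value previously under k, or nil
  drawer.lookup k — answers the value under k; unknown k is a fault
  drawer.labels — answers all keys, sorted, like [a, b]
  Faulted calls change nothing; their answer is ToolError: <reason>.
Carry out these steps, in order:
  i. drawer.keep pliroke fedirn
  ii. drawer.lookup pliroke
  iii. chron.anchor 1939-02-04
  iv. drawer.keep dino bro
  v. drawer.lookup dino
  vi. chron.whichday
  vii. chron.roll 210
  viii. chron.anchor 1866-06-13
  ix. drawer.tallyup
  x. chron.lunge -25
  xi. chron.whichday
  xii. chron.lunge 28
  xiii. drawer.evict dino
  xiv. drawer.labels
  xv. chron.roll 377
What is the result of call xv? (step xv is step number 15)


Answer: 1867-09-25

Derivation:
% drawer.keep(k: pliroke, v: fedirn) ~> 1774-03-17
% drawer.lookup(k: pliroke) ~> fedirn
% chron.anchor(d: 1939-02-04) ~> 1939-02-04
% drawer.keep(k: dino, v: bro) ~> 350
% drawer.lookup(k: dino) ~> bro
% chron.whichday() ~> Saturday
% chron.roll(n: 210) ~> 1939-09-02
% chron.anchor(d: 1866-06-13) ~> 1866-06-13
% drawer.tallyup() ~> 3
% chron.lunge(n: -25) ~> 1864-05-13
% chron.whichday() ~> Friday
% chron.lunge(n: 28) ~> 1866-09-13
% drawer.evict(k: dino) ~> bro
% drawer.labels() ~> [batisnon, pliroke]
% chron.roll(n: 377) ~> 1867-09-25


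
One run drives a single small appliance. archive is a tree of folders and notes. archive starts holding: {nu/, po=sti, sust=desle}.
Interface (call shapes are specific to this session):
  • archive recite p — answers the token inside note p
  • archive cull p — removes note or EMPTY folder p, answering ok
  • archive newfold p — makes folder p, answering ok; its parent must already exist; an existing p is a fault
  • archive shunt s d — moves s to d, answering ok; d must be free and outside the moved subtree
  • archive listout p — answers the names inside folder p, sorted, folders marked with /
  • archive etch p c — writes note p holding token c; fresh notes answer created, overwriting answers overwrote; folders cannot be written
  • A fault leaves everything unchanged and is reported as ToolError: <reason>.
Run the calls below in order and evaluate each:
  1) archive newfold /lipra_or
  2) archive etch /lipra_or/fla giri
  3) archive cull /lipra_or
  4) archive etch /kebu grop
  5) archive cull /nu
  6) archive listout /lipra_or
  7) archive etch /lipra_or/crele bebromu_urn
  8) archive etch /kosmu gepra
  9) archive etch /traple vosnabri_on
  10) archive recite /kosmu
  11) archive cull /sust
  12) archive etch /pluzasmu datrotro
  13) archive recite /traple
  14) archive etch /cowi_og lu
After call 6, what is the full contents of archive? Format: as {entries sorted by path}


Answer: {kebu=grop, lipra_or/, lipra_or/fla=giri, po=sti, sust=desle}

Derivation:
~$ archive newfold p=/lipra_or
:: ok
~$ archive etch p=/lipra_or/fla c=giri
:: created
~$ archive cull p=/lipra_or
:: ToolError: not empty
~$ archive etch p=/kebu c=grop
:: created
~$ archive cull p=/nu
:: ok
~$ archive listout p=/lipra_or
:: [fla]
~$ archive etch p=/lipra_or/crele c=bebromu_urn
:: created
~$ archive etch p=/kosmu c=gepra
:: created
~$ archive etch p=/traple c=vosnabri_on
:: created
~$ archive recite p=/kosmu
:: gepra
~$ archive cull p=/sust
:: ok
~$ archive etch p=/pluzasmu c=datrotro
:: created
~$ archive recite p=/traple
:: vosnabri_on
~$ archive etch p=/cowi_og c=lu
:: created


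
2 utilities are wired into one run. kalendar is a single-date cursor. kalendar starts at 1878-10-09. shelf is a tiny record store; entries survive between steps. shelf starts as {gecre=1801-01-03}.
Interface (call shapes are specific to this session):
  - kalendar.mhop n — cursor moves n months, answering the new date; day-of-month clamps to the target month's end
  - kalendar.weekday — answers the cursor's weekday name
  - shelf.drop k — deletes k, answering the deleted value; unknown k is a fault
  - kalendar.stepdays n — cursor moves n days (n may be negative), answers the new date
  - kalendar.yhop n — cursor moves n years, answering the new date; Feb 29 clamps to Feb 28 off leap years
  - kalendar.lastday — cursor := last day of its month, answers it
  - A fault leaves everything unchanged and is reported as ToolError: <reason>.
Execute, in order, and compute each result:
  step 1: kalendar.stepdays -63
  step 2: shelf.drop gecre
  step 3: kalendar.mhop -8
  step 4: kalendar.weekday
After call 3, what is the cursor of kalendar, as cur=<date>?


CALL kalendar.stepdays[n: -63]
RET  1878-08-07
CALL shelf.drop[k: gecre]
RET  1801-01-03
CALL kalendar.mhop[n: -8]
RET  1877-12-07
CALL kalendar.weekday[]
RET  Friday

Answer: cur=1877-12-07


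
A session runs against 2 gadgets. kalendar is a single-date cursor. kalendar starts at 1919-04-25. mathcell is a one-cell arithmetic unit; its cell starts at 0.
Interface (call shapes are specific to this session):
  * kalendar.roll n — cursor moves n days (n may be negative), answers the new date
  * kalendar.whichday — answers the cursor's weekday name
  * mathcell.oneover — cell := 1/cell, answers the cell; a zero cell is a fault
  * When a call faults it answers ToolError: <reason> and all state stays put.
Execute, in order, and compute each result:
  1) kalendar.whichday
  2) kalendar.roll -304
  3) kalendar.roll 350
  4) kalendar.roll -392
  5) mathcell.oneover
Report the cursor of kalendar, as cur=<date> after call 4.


Next I call whichday(), yielding Friday.
Using roll passing n=-304, → 1918-06-25.
Using roll passing n=350, — result: 1919-06-10.
Using roll passing n=-392, → 1918-05-14.
Invoking oneover, → ToolError: reciprocal of zero.

Answer: cur=1918-05-14


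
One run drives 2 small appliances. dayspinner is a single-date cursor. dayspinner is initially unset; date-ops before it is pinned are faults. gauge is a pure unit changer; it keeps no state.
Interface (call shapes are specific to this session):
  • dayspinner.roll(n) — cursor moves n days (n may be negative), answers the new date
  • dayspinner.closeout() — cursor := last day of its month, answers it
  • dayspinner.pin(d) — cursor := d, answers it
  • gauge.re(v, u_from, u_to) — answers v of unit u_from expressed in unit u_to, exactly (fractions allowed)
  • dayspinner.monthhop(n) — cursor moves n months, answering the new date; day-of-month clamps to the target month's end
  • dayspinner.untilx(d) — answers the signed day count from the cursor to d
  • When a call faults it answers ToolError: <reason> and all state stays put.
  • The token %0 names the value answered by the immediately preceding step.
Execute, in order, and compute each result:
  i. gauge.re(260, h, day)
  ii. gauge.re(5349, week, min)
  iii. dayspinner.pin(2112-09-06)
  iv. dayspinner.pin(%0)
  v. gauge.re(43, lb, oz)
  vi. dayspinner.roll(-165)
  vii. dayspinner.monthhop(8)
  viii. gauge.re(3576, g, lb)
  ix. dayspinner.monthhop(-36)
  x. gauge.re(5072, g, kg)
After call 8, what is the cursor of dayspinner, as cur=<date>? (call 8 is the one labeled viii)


% re v=260 u_from=h u_to=day
:: 65/6
% re v=5349 u_from=week u_to=min
:: 53917920
% pin d=2112-09-06
:: 2112-09-06
% pin d=%0
:: 2112-09-06
% re v=43 u_from=lb u_to=oz
:: 688
% roll n=-165
:: 2112-03-25
% monthhop n=8
:: 2112-11-25
% re v=3576 u_from=g u_to=lb
:: 357600000/45359237
% monthhop n=-36
:: 2109-11-25
% re v=5072 u_from=g u_to=kg
:: 634/125

Answer: cur=2112-11-25


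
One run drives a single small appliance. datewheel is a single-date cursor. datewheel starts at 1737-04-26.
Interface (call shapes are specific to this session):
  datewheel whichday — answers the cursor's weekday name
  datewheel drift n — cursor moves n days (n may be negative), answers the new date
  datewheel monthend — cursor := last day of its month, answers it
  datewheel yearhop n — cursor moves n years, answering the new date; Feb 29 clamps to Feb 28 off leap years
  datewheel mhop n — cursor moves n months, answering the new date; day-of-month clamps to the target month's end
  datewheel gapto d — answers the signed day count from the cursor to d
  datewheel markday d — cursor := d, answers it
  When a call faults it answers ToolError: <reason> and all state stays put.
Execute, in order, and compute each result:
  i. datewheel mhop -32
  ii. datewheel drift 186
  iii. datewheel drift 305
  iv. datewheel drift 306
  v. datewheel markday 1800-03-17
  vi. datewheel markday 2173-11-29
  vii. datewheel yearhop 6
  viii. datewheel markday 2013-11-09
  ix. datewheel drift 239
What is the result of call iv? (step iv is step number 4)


Answer: 1736-10-31

Derivation:
>> datewheel mhop(-32)
<< 1734-08-26
>> datewheel drift(186)
<< 1735-02-28
>> datewheel drift(305)
<< 1735-12-30
>> datewheel drift(306)
<< 1736-10-31
>> datewheel markday(1800-03-17)
<< 1800-03-17
>> datewheel markday(2173-11-29)
<< 2173-11-29
>> datewheel yearhop(6)
<< 2179-11-29
>> datewheel markday(2013-11-09)
<< 2013-11-09
>> datewheel drift(239)
<< 2014-07-06


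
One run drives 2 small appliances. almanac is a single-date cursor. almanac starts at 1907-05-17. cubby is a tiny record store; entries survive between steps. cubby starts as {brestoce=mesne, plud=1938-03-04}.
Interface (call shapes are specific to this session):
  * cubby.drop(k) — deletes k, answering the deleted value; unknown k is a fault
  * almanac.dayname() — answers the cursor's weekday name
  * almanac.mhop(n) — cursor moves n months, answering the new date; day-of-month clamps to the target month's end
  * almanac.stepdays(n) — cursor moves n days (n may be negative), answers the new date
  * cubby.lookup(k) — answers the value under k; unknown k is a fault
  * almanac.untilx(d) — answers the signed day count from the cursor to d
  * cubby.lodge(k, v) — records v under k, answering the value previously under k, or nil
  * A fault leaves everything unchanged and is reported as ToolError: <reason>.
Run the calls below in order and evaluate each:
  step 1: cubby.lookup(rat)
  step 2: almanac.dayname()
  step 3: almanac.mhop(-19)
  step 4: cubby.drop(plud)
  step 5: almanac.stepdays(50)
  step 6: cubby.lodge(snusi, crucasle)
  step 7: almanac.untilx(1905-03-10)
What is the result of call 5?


# cubby.lookup(k→rat) == ToolError: no such key rat
# almanac.dayname() == Friday
# almanac.mhop(n→-19) == 1905-10-17
# cubby.drop(k→plud) == 1938-03-04
# almanac.stepdays(n→50) == 1905-12-06
# cubby.lodge(k→snusi, v→crucasle) == nil
# almanac.untilx(d→1905-03-10) == -271

Answer: 1905-12-06


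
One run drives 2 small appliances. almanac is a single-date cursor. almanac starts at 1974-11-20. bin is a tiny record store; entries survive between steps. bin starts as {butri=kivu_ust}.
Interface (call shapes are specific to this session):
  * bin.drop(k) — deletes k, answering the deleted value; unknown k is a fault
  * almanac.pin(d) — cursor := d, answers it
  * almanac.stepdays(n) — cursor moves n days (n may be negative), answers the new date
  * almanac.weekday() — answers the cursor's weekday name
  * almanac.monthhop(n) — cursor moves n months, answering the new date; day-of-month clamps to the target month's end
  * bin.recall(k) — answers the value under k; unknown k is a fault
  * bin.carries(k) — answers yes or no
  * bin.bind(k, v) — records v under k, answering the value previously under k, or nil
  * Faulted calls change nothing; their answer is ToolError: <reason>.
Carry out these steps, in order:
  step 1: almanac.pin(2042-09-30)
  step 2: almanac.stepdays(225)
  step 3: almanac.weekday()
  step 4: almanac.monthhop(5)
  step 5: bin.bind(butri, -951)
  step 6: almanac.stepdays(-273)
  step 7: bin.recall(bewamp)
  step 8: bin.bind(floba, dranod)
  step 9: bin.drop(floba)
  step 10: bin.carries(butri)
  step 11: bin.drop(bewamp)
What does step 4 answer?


Invoking pin(2042-09-30), which returns 2042-09-30.
I call stepdays(225), which returns 2043-05-13.
I run weekday(), which returns Wednesday.
Invoking monthhop(5), and observe 2043-10-13.
Invoking bind(butri, -951): kivu_ust.
I call stepdays(-273), → 2043-01-13.
I call recall(bewamp), giving ToolError: no such key bewamp.
Calling bind(floba, dranod): nil.
Calling drop(floba), → dranod.
I invoke carries(butri), and get yes.
Using drop(bewamp), — result: ToolError: no such key bewamp.

Answer: 2043-10-13


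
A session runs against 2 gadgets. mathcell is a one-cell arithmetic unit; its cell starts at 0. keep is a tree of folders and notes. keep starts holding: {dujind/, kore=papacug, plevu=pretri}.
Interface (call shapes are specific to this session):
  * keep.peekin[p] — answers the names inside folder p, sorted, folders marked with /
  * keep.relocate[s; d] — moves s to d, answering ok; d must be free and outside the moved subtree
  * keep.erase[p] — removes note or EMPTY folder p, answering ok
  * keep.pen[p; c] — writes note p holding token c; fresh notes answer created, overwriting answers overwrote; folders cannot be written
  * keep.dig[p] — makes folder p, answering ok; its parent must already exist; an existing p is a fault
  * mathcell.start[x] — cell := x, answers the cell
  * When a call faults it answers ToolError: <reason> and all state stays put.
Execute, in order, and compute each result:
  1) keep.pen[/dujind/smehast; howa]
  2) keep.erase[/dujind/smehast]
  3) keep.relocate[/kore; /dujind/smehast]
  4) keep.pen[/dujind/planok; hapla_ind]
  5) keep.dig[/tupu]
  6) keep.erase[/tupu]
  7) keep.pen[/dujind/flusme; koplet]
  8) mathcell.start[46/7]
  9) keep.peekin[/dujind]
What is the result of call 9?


Next I call pen(p='/dujind/smehast', c='howa'), which returns created.
I try erase(p='/dujind/smehast'), giving ok.
Calling relocate(s='/kore', d='/dujind/smehast'), yielding ok.
Now I run pen(p='/dujind/planok', c='hapla_ind'), and get created.
Now I run dig(p='/tupu'), and get ok.
I try erase(p='/tupu'), — result: ok.
Next I call pen(p='/dujind/flusme', c='koplet'), and get created.
I run start(x='46/7'), giving 46/7.
Using peekin(p='/dujind'), → [flusme, planok, smehast].

Answer: [flusme, planok, smehast]


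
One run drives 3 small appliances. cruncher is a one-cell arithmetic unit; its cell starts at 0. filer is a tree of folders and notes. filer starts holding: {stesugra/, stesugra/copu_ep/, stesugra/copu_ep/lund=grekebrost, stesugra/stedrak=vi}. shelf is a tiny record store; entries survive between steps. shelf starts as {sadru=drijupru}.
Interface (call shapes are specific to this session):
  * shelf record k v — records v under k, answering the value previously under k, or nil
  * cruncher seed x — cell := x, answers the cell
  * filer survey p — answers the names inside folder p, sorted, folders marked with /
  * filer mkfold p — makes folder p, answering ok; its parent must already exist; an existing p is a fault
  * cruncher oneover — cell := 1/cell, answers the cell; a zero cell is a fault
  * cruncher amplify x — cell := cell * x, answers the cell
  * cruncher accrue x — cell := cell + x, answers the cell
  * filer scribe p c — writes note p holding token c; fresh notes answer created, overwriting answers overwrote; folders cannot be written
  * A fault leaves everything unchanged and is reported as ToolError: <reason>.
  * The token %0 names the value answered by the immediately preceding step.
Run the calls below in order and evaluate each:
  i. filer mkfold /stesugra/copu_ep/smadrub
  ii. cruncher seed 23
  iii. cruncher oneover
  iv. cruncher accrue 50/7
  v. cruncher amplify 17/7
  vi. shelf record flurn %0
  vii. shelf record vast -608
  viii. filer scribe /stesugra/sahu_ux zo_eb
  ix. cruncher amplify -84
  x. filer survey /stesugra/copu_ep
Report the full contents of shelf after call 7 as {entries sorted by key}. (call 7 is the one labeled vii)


Answer: {flurn=19669/1127, sadru=drijupru, vast=-608}

Derivation:
;; filer mkfold(p=/stesugra/copu_ep/smadrub) : ok
;; cruncher seed(x=23) : 23
;; cruncher oneover() : 1/23
;; cruncher accrue(x=50/7) : 1157/161
;; cruncher amplify(x=17/7) : 19669/1127
;; shelf record(k=flurn, v=%0) : nil
;; shelf record(k=vast, v=-608) : nil
;; filer scribe(p=/stesugra/sahu_ux, c=zo_eb) : created
;; cruncher amplify(x=-84) : -236028/161
;; filer survey(p=/stesugra/copu_ep) : [lund, smadrub/]


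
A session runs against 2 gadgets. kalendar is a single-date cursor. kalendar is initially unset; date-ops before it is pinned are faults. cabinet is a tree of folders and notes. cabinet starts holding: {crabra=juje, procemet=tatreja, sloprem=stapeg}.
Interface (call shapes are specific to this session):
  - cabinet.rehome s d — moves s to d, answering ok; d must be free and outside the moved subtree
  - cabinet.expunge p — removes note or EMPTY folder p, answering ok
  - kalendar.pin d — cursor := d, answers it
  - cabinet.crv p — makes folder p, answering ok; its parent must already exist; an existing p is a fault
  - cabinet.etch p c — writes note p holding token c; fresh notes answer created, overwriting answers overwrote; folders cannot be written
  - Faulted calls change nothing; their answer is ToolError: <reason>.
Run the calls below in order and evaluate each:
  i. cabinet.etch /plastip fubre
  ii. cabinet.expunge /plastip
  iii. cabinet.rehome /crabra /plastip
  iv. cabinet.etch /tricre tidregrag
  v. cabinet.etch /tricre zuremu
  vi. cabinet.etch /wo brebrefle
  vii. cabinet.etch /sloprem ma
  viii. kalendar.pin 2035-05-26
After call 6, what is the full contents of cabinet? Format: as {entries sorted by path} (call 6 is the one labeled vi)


Answer: {plastip=juje, procemet=tatreja, sloprem=stapeg, tricre=zuremu, wo=brebrefle}

Derivation:
==> cabinet.etch(p→/plastip, c→fubre)
<== created
==> cabinet.expunge(p→/plastip)
<== ok
==> cabinet.rehome(s→/crabra, d→/plastip)
<== ok
==> cabinet.etch(p→/tricre, c→tidregrag)
<== created
==> cabinet.etch(p→/tricre, c→zuremu)
<== overwrote
==> cabinet.etch(p→/wo, c→brebrefle)
<== created
==> cabinet.etch(p→/sloprem, c→ma)
<== overwrote
==> kalendar.pin(d→2035-05-26)
<== 2035-05-26


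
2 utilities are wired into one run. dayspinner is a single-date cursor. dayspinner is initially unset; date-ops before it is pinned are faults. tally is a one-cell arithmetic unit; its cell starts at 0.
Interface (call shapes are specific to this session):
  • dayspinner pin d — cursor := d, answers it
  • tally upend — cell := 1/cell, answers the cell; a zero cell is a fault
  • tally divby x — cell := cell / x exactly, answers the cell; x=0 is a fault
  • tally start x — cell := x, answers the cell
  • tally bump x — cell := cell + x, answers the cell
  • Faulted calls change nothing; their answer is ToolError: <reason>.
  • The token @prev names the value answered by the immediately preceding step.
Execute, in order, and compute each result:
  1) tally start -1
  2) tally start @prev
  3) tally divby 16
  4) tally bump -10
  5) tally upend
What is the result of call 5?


>>> tally start x=-1
[out] -1
>>> tally start x=@prev
[out] -1
>>> tally divby x=16
[out] -1/16
>>> tally bump x=-10
[out] -161/16
>>> tally upend
[out] -16/161

Answer: -16/161


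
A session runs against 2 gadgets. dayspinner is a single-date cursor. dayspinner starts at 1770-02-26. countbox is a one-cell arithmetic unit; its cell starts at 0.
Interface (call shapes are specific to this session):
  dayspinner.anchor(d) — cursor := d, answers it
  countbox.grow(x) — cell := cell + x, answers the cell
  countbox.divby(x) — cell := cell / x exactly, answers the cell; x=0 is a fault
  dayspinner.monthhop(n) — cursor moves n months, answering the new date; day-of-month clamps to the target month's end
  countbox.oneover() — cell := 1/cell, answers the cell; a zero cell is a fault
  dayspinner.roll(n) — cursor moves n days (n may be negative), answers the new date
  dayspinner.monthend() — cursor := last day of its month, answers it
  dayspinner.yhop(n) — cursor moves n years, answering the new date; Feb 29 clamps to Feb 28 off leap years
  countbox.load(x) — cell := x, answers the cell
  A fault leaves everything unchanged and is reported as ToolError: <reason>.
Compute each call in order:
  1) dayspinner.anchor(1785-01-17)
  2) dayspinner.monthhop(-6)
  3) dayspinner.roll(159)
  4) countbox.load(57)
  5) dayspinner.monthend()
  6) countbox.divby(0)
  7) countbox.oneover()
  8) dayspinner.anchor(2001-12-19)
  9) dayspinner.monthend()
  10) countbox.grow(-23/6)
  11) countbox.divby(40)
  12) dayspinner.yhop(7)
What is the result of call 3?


Answer: 1784-12-23

Derivation:
Act: dayspinner.anchor[d→1785-01-17]
Obs: 1785-01-17
Act: dayspinner.monthhop[n→-6]
Obs: 1784-07-17
Act: dayspinner.roll[n→159]
Obs: 1784-12-23
Act: countbox.load[x→57]
Obs: 57
Act: dayspinner.monthend[]
Obs: 1784-12-31
Act: countbox.divby[x→0]
Obs: ToolError: division by zero
Act: countbox.oneover[]
Obs: 1/57
Act: dayspinner.anchor[d→2001-12-19]
Obs: 2001-12-19
Act: dayspinner.monthend[]
Obs: 2001-12-31
Act: countbox.grow[x→-23/6]
Obs: -145/38
Act: countbox.divby[x→40]
Obs: -29/304
Act: dayspinner.yhop[n→7]
Obs: 2008-12-31


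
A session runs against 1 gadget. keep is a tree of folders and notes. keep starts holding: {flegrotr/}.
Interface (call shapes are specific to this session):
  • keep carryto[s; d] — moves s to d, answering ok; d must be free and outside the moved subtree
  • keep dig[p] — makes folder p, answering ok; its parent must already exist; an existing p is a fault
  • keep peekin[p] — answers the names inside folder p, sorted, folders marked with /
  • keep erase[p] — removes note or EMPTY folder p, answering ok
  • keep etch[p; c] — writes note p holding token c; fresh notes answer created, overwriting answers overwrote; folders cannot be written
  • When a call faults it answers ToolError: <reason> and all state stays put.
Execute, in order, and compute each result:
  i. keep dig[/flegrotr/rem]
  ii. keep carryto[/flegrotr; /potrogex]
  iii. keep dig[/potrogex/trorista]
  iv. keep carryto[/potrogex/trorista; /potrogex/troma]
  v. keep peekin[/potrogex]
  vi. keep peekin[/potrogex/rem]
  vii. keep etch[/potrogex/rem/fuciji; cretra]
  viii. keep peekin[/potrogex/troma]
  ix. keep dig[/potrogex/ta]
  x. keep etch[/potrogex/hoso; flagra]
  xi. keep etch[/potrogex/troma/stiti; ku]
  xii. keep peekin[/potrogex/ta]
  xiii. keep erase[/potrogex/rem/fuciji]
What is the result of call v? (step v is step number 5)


Answer: [rem/, troma/]

Derivation:
-> keep dig(p→/flegrotr/rem)
<- ok
-> keep carryto(s→/flegrotr, d→/potrogex)
<- ok
-> keep dig(p→/potrogex/trorista)
<- ok
-> keep carryto(s→/potrogex/trorista, d→/potrogex/troma)
<- ok
-> keep peekin(p→/potrogex)
<- [rem/, troma/]
-> keep peekin(p→/potrogex/rem)
<- []
-> keep etch(p→/potrogex/rem/fuciji, c→cretra)
<- created
-> keep peekin(p→/potrogex/troma)
<- []
-> keep dig(p→/potrogex/ta)
<- ok
-> keep etch(p→/potrogex/hoso, c→flagra)
<- created
-> keep etch(p→/potrogex/troma/stiti, c→ku)
<- created
-> keep peekin(p→/potrogex/ta)
<- []
-> keep erase(p→/potrogex/rem/fuciji)
<- ok


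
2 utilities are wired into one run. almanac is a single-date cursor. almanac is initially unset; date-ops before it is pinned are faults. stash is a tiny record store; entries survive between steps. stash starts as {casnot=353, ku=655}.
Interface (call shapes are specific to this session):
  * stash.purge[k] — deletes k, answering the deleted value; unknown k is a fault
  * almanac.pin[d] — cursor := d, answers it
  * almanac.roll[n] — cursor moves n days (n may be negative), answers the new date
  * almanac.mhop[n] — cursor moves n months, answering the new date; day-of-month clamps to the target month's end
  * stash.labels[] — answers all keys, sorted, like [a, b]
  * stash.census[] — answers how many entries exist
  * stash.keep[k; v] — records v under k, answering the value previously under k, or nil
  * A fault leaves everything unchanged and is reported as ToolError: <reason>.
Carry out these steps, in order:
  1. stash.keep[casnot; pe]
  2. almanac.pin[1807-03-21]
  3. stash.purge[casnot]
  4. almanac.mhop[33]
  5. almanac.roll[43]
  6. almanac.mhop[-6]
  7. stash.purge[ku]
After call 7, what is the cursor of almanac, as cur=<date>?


Answer: cur=1809-08-02

Derivation:
·→ keep(k=casnot, v=pe)
·← 353
·→ pin(d=1807-03-21)
·← 1807-03-21
·→ purge(k=casnot)
·← pe
·→ mhop(n=33)
·← 1809-12-21
·→ roll(n=43)
·← 1810-02-02
·→ mhop(n=-6)
·← 1809-08-02
·→ purge(k=ku)
·← 655


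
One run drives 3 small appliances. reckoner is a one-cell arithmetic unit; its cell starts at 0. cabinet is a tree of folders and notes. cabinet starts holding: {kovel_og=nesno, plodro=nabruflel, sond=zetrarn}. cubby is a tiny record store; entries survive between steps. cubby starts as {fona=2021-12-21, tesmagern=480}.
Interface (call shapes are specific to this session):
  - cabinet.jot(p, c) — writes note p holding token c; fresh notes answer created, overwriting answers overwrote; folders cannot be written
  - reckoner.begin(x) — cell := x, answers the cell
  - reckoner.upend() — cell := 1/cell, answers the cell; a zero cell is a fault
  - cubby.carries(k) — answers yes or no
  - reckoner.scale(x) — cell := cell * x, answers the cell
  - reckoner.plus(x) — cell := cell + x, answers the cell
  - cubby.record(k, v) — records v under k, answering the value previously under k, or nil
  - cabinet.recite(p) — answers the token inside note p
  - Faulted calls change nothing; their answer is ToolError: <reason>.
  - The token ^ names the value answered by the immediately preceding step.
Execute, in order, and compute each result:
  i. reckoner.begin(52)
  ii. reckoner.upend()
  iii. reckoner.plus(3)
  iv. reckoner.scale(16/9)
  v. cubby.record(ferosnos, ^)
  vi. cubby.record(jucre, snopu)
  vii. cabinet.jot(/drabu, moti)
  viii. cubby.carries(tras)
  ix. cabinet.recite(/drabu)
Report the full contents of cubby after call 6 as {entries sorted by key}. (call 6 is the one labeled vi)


Then reckoner.begin passing x→52, yielding 52.
Using reckoner.upend(), yielding 1/52.
Now I run reckoner.plus passing x→3, which returns 157/52.
Calling reckoner.scale passing x→16/9, which returns 628/117.
Invoking cubby.record passing k→ferosnos, v→^, giving nil.
Using cubby.record passing k→jucre, v→snopu, yielding nil.
Then cabinet.jot passing p→/drabu, c→moti, — result: created.
I try cubby.carries passing k→tras, — result: no.
I invoke cabinet.recite passing p→/drabu, giving moti.

Answer: {ferosnos=628/117, fona=2021-12-21, jucre=snopu, tesmagern=480}


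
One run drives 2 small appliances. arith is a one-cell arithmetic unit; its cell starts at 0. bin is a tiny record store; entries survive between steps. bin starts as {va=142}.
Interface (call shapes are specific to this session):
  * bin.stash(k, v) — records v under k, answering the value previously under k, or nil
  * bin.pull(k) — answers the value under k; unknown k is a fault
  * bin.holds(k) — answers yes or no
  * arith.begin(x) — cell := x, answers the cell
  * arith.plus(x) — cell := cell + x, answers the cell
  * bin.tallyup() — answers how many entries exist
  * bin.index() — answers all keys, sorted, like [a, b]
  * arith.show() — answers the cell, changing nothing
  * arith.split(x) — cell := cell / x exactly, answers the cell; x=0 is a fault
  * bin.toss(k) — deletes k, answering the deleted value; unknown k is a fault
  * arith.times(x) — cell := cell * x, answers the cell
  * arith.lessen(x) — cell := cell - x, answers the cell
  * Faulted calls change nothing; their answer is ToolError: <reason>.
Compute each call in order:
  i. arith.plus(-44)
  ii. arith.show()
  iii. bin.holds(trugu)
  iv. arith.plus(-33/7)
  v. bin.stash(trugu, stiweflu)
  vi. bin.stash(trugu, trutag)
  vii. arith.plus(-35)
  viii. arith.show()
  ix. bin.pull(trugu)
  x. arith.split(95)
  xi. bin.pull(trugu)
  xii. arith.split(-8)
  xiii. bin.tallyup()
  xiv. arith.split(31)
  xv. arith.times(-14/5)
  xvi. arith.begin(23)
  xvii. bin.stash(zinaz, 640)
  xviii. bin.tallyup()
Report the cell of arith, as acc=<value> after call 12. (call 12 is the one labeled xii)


Do: plus[x='-44']
See: -44
Do: show[]
See: -44
Do: holds[k='trugu']
See: no
Do: plus[x='-33/7']
See: -341/7
Do: stash[k='trugu'; v='stiweflu']
See: nil
Do: stash[k='trugu'; v='trutag']
See: stiweflu
Do: plus[x='-35']
See: -586/7
Do: show[]
See: -586/7
Do: pull[k='trugu']
See: trutag
Do: split[x='95']
See: -586/665
Do: pull[k='trugu']
See: trutag
Do: split[x='-8']
See: 293/2660
Do: tallyup[]
See: 2
Do: split[x='31']
See: 293/82460
Do: times[x='-14/5']
See: -293/29450
Do: begin[x='23']
See: 23
Do: stash[k='zinaz'; v='640']
See: nil
Do: tallyup[]
See: 3

Answer: acc=293/2660


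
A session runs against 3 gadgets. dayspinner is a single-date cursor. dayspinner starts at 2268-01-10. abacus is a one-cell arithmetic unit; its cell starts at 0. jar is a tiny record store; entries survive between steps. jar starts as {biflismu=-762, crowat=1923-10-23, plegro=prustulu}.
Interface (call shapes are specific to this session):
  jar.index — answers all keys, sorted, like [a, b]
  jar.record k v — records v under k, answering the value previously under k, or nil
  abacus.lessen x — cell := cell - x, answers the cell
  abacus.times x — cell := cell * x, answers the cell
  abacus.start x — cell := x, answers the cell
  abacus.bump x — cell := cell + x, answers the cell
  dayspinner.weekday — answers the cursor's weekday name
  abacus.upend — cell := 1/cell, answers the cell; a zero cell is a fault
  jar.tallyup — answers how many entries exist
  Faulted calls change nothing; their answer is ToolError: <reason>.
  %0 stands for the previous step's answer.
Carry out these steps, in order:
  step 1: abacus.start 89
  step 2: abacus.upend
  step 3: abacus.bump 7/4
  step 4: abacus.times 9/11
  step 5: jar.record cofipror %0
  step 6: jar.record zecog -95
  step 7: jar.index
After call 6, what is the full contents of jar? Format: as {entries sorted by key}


==> abacus.start(x=89)
<== 89
==> abacus.upend()
<== 1/89
==> abacus.bump(x=7/4)
<== 627/356
==> abacus.times(x=9/11)
<== 513/356
==> jar.record(k=cofipror, v=%0)
<== nil
==> jar.record(k=zecog, v=-95)
<== nil
==> jar.index()
<== [biflismu, cofipror, crowat, plegro, zecog]

Answer: {biflismu=-762, cofipror=513/356, crowat=1923-10-23, plegro=prustulu, zecog=-95}
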